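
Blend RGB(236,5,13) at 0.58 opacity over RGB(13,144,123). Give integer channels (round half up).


C = α×F + (1-α)×B, with 1-α = 0.42
R: 0.58×236 + 0.42×13 = 136.88 + 5.46 = 142.34 → 142
G: 0.58×5 + 0.42×144 = 2.90 + 60.48 = 63.38 → 63
B: 0.58×13 + 0.42×123 = 7.54 + 51.66 = 59.20 → 59
= RGB(142, 63, 59)


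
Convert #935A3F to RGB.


93 → 147 (R)
5A → 90 (G)
3F → 63 (B)
= RGB(147, 90, 63)


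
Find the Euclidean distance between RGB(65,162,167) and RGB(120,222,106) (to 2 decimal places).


d = √[(R₁-R₂)² + (G₁-G₂)² + (B₁-B₂)²]
d = √[(65-120)² + (162-222)² + (167-106)²]
d = √[3025 + 3600 + 3721]
d = √10346
d ≈ 101.72


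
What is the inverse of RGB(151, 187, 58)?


Invert: (255-R, 255-G, 255-B)
R: 255-151 = 104
G: 255-187 = 68
B: 255-58 = 197
= RGB(104, 68, 197)


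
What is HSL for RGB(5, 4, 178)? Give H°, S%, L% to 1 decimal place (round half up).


Normalize: R'=5/255≈0.0196, G'=4/255≈0.0157, B'=178/255≈0.6980
Max=178/255, Min=4/255, Δ=Max-Min=174/255
L = (Max+Min)/2 = (178+4)/510 = 182/510 = 0.35686… → L = 35.7%
L ≤ 0.5 → S = Δ/(Max+Min) = 174/(178+4) = 174/182 = 0.95604… → S = 95.6%
(the 1/255 factors cancel in S and H, so raw channel differences can be used)
Max is B' → H = 60 × ((R-G)/Δ + 4) = 60 × ((5-4)/174 + 4)
  1/174 + 4 = 0.0057… + 4 = 4.0057…
  H = 60 × 4.0057… = 240.344…° → H = 240.3°
= HSL(240.3°, 95.6%, 35.7%)


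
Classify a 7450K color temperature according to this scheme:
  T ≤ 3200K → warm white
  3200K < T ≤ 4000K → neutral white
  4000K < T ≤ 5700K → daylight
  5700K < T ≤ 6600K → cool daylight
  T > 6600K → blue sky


Temperature: 7450K
7450K > 6600K → blue sky
Classification: blue sky


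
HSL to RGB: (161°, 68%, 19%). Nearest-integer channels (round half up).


H=161°, S=0.68, L=0.19
C = (1-|2L-1|)×S = (1-|-0.62|)×0.68 = 0.2584
H' = H/60 = 161/60 ≈ 2.6833; X = C×(1-|H' mod 2 - 1|) ≈ 0.1766
m = L - C/2 = 0.19 - 0.1292 = 0.0608
Sector ⌊H'⌋ = 2 → (R',G',B') = (0.0, 0.2584, ≈0.1766)
RGB = ((R'+m)×255, (G'+m)×255, (B'+m)×255) = (15.504, 81.396, 60.5302)
Round half up → RGB(16, 81, 61)


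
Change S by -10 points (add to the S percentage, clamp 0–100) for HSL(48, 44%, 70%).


Original S = 44%
Adjustment = -10 percentage points
New S = 44 + (-10) = 34
Clamp to [0, 100] → 34
= HSL(48°, 34%, 70%)


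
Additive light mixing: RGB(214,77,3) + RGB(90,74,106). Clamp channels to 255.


Additive: each channel = min(255, C₁+C₂)
R: 214+90 = 304 → 255
G: 77+74 = 151 → 151
B: 3+106 = 109 → 109
= RGB(255, 151, 109)


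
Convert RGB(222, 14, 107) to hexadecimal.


R = 222 → DE (hex)
G = 14 → 0E (hex)
B = 107 → 6B (hex)
Hex = #DE0E6B


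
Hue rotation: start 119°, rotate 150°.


New hue = (H + rotation) mod 360
New hue = (119 + 150) mod 360
= 269 mod 360
= 269°


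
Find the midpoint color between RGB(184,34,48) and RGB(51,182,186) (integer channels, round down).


Midpoint: each channel = ⌊(C₁+C₂)/2⌋
R: ⌊(184+51)/2⌋ = 117
G: ⌊(34+182)/2⌋ = 108
B: ⌊(48+186)/2⌋ = 117
= RGB(117, 108, 117)


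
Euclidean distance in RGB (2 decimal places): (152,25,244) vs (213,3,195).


d = √[(R₁-R₂)² + (G₁-G₂)² + (B₁-B₂)²]
d = √[(152-213)² + (25-3)² + (244-195)²]
d = √[3721 + 484 + 2401]
d = √6606
d ≈ 81.28


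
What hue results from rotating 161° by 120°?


New hue = (H + rotation) mod 360
New hue = (161 + 120) mod 360
= 281 mod 360
= 281°


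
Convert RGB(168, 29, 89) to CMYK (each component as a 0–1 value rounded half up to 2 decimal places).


R'=168/255≈0.6588, G'=29/255≈0.1137, B'=89/255≈0.3490
K = 1 - max(R',G',B') = 1 - 168/255 = 87/255 = 0.34117… → 0.34
(1-R'-K)/(1-K) simplifies to (max-R)/max with max = 168:
C = (168-168)/168 = 0/168 = 0 → 0.00
M = (168-29)/168 = 139/168 = 0.82738… → 0.83
Y = (168-89)/168 = 79/168 = 0.47023… → 0.47
= CMYK(0.00, 0.83, 0.47, 0.34)


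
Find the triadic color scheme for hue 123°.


Triadic: equally spaced at 120° intervals
H1 = 123°
H2 = (123 + 120) mod 360 = 243°
H3 = (123 + 240) mod 360 = 3°
Triadic = 123°, 243°, 3°


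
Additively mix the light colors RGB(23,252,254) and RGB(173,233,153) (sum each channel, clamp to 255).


Additive: each channel = min(255, C₁+C₂)
R: 23+173 = 196 → 196
G: 252+233 = 485 → 255
B: 254+153 = 407 → 255
= RGB(196, 255, 255)


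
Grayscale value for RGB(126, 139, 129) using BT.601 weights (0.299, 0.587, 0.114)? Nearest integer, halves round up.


Gray = 0.299×R + 0.587×G + 0.114×B
Gray = 0.299×126 + 0.587×139 + 0.114×129
Gray = 37.674 + 81.593 + 14.706
Gray = 133.973 → round half up → 134
Gray = 134


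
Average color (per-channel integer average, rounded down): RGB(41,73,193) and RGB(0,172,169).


Midpoint: each channel = ⌊(C₁+C₂)/2⌋
R: ⌊(41+0)/2⌋ = 20
G: ⌊(73+172)/2⌋ = 122
B: ⌊(193+169)/2⌋ = 181
= RGB(20, 122, 181)


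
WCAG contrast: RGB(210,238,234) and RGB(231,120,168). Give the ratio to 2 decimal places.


Linearize each sRGB channel c=v/255: c/12.92 if c ≤ 0.04045 else ((c+0.055)/1.055)^2.4
L = 0.2126×R_lin + 0.7152×G_lin + 0.0722×B_lin
Color 1 (210,238,234):
  R=210: 210/255≈0.8235 > 0.04045 → ((0.8235+0.055)/1.055)^2.4 ≈ 0.64448
  G=238: 238/255≈0.9333 > 0.04045 → ((0.9333+0.055)/1.055)^2.4 ≈ 0.85499
  B=234: 234/255≈0.9176 > 0.04045 → ((0.9176+0.055)/1.055)^2.4 ≈ 0.82279
  L1 = 0.2126×0.64448 + 0.7152×0.85499 + 0.0722×0.82279 ≈ 0.80791
Color 2 (231,120,168):
  R=231: 231/255≈0.9059 > 0.04045 → ((0.9059+0.055)/1.055)^2.4 ≈ 0.79910
  G=120: 120/255≈0.4706 > 0.04045 → ((0.4706+0.055)/1.055)^2.4 ≈ 0.18782
  B=168: 168/255≈0.6588 > 0.04045 → ((0.6588+0.055)/1.055)^2.4 ≈ 0.39157
  L2 = 0.2126×0.79910 + 0.7152×0.18782 + 0.0722×0.39157 ≈ 0.33249
Lighter = 0.80791, Darker = 0.33249
Ratio = (L_lighter + 0.05) / (L_darker + 0.05)
Ratio = (0.80791 + 0.05) / (0.33249 + 0.05) = 0.85791 / 0.38249 ≈ 2.2430
Ratio ≈ 2.24:1


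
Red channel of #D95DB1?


Color: #D95DB1
R = D9 = 217
G = 5D = 93
B = B1 = 177
Red = 217


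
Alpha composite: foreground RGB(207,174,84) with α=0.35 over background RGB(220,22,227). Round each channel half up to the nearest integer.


C = α×F + (1-α)×B, with 1-α = 0.65
R: 0.35×207 + 0.65×220 = 72.45 + 143.00 = 215.45 → 215
G: 0.35×174 + 0.65×22 = 60.90 + 14.30 = 75.20 → 75
B: 0.35×84 + 0.65×227 = 29.40 + 147.55 = 176.95 → 177
= RGB(215, 75, 177)


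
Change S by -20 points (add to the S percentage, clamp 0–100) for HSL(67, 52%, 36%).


Original S = 52%
Adjustment = -20 percentage points
New S = 52 + (-20) = 32
Clamp to [0, 100] → 32
= HSL(67°, 32%, 36%)


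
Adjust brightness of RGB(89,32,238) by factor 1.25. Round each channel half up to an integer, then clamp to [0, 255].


Multiply each channel by 1.25, round half up, clamp to [0, 255]
R: 89×1.25 = 111.25 → round → 111
G: 32×1.25 = 40
B: 238×1.25 = 297.5 → round → 298 → clamp → 255
= RGB(111, 40, 255)


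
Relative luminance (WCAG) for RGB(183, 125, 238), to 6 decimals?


Linearize each channel (sRGB transfer function): c = v/255; c_lin = c/12.92 if c ≤ 0.04045, else ((c+0.055)/1.055)^2.4
  R: 183/255 ≈ 0.717647 > 0.04045 → ((0.717647+0.055)/1.055)^2.4 ≈ 0.473531
  G: 125/255 ≈ 0.490196 > 0.04045 → ((0.490196+0.055)/1.055)^2.4 ≈ 0.205079
  B: 238/255 ≈ 0.933333 > 0.04045 → ((0.933333+0.055)/1.055)^2.4 ≈ 0.854993
R_lin = 0.473531, G_lin = 0.205079, B_lin = 0.854993
L = 0.2126×R + 0.7152×G + 0.0722×B
L = 0.2126×0.473531 + 0.7152×0.205079 + 0.0722×0.854993
L ≈ 0.309076


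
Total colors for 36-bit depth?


Colors = 2^bits = 2^36
= 68,719,476,736 colors


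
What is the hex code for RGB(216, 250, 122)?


R = 216 → D8 (hex)
G = 250 → FA (hex)
B = 122 → 7A (hex)
Hex = #D8FA7A


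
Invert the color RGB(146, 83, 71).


Invert: (255-R, 255-G, 255-B)
R: 255-146 = 109
G: 255-83 = 172
B: 255-71 = 184
= RGB(109, 172, 184)


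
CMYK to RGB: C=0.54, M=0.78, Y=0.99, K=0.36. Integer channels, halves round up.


R = 255 × (1-C) × (1-K) = 255 × 0.46 × 0.64 = 75.072 → 75
G = 255 × (1-M) × (1-K) = 255 × 0.22 × 0.64 = 35.904 → 36
B = 255 × (1-Y) × (1-K) = 255 × 0.01 × 0.64 = 1.632 → 2
= RGB(75, 36, 2)


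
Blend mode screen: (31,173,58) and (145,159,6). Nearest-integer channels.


Screen: C = 255 - (255-A)×(255-B)/255, rounded to nearest integer
R: 255 - (255-31)×(255-145)/255 = 255 - 24640/255 ≈ 255 - 96.627 = 158.373 → 158
G: 255 - (255-173)×(255-159)/255 = 255 - 7872/255 ≈ 255 - 30.871 = 224.129 → 224
B: 255 - (255-58)×(255-6)/255 = 255 - 49053/255 ≈ 255 - 192.365 = 62.635 → 63
= RGB(158, 224, 63)


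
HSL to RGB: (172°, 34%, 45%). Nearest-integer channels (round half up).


H=172°, S=0.34, L=0.45
C = (1-|2L-1|)×S = (1-|-0.10|)×0.34 = 0.306
H' = H/60 = 172/60 ≈ 2.8667; X = C×(1-|H' mod 2 - 1|) = 0.2652
m = L - C/2 = 0.45 - 0.153 = 0.297
Sector ⌊H'⌋ = 2 → (R',G',B') = (0.0, 0.306, 0.2652)
RGB = ((R'+m)×255, (G'+m)×255, (B'+m)×255) = (75.735, 153.765, 143.361)
Round half up → RGB(76, 154, 143)


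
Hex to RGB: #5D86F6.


5D → 93 (R)
86 → 134 (G)
F6 → 246 (B)
= RGB(93, 134, 246)


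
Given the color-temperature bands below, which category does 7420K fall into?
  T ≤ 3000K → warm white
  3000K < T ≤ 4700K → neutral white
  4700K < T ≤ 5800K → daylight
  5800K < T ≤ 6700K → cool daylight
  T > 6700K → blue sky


Temperature: 7420K
7420K > 6700K → blue sky
Classification: blue sky


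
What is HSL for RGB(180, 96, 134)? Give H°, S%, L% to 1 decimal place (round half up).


Normalize: R'=180/255≈0.7059, G'=96/255≈0.3765, B'=134/255≈0.5255
Max=180/255, Min=96/255, Δ=Max-Min=84/255
L = (Max+Min)/2 = (180+96)/510 = 276/510 = 0.54117… → L = 54.1%
L > 0.5 → S = Δ/(2-Max-Min) = 84/(510-180-96) = 84/234 = 0.35897… → S = 35.9%
(the 1/255 factors cancel in S and H, so raw channel differences can be used)
Max is R' → H = 60 × (((G-B)/Δ) mod 6) = 60 × (((96-134)/84) mod 6)
  (-38)/84 = -0.4523…; negative, so add 6 → 5.5476…
  H = 60 × 5.5476… = 332.857…° → H = 332.9°
= HSL(332.9°, 35.9%, 54.1%)


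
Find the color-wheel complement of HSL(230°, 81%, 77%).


Complement = opposite side of color wheel = hue + 180°
H' = (230 + 180) mod 360 = 50°
S and L unchanged.
= HSL(50°, 81%, 77%)


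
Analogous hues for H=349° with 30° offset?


Base hue: 349°
Left analog: (349 - 30) mod 360 = 319°
Right analog: (349 + 30) mod 360 = 19°
Analogous hues = 319° and 19°


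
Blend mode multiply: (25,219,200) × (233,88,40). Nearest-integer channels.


Multiply: C = A×B/255, rounded to nearest integer
R: 25×233/255 = 5825/255 ≈ 22.843 → 23
G: 219×88/255 = 19272/255 ≈ 75.576 → 76
B: 200×40/255 = 8000/255 ≈ 31.373 → 31
= RGB(23, 76, 31)


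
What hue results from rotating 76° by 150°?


New hue = (H + rotation) mod 360
New hue = (76 + 150) mod 360
= 226 mod 360
= 226°


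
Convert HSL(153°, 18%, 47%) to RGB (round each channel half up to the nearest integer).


H=153°, S=0.18, L=0.47
C = (1-|2L-1|)×S = (1-|-0.06|)×0.18 = 0.1692
H' = H/60 = 153/60 ≈ 2.5500; X = C×(1-|H' mod 2 - 1|) = 0.09306
m = L - C/2 = 0.47 - 0.0846 = 0.3854
Sector ⌊H'⌋ = 2 → (R',G',B') = (0.0, 0.1692, 0.09306)
RGB = ((R'+m)×255, (G'+m)×255, (B'+m)×255) = (98.277, 141.423, 122.0073)
Round half up → RGB(98, 141, 122)


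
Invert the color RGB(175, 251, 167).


Invert: (255-R, 255-G, 255-B)
R: 255-175 = 80
G: 255-251 = 4
B: 255-167 = 88
= RGB(80, 4, 88)


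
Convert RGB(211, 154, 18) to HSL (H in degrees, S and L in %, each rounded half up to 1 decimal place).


Normalize: R'=211/255≈0.8275, G'=154/255≈0.6039, B'=18/255≈0.0706
Max=211/255, Min=18/255, Δ=Max-Min=193/255
L = (Max+Min)/2 = (211+18)/510 = 229/510 = 0.44901… → L = 44.9%
L ≤ 0.5 → S = Δ/(Max+Min) = 193/(211+18) = 193/229 = 0.84279… → S = 84.3%
(the 1/255 factors cancel in S and H, so raw channel differences can be used)
Max is R' → H = 60 × (((G-B)/Δ) mod 6) = 60 × (((154-18)/193) mod 6)
  136/193 = 0.7046…
  H = 60 × 0.7046… = 42.279…° → H = 42.3°
= HSL(42.3°, 84.3%, 44.9%)


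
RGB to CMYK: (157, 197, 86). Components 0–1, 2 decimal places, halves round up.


R'=157/255≈0.6157, G'=197/255≈0.7725, B'=86/255≈0.3373
K = 1 - max(R',G',B') = 1 - 197/255 = 58/255 = 0.22745… → 0.23
(1-R'-K)/(1-K) simplifies to (max-R)/max with max = 197:
C = (197-157)/197 = 40/197 = 0.20304… → 0.20
M = (197-197)/197 = 0/197 = 0 → 0.00
Y = (197-86)/197 = 111/197 = 0.56345… → 0.56
= CMYK(0.20, 0.00, 0.56, 0.23)


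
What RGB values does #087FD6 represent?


08 → 8 (R)
7F → 127 (G)
D6 → 214 (B)
= RGB(8, 127, 214)


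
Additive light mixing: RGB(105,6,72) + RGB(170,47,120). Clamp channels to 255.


Additive: each channel = min(255, C₁+C₂)
R: 105+170 = 275 → 255
G: 6+47 = 53 → 53
B: 72+120 = 192 → 192
= RGB(255, 53, 192)


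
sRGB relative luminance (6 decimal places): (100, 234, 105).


Linearize each channel (sRGB transfer function): c = v/255; c_lin = c/12.92 if c ≤ 0.04045, else ((c+0.055)/1.055)^2.4
  R: 100/255 ≈ 0.392157 > 0.04045 → ((0.392157+0.055)/1.055)^2.4 ≈ 0.127438
  G: 234/255 ≈ 0.917647 > 0.04045 → ((0.917647+0.055)/1.055)^2.4 ≈ 0.822786
  B: 105/255 ≈ 0.411765 > 0.04045 → ((0.411765+0.055)/1.055)^2.4 ≈ 0.141263
R_lin = 0.127438, G_lin = 0.822786, B_lin = 0.141263
L = 0.2126×R + 0.7152×G + 0.0722×B
L = 0.2126×0.127438 + 0.7152×0.822786 + 0.0722×0.141263
L ≈ 0.625749


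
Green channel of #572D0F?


Color: #572D0F
R = 57 = 87
G = 2D = 45
B = 0F = 15
Green = 45


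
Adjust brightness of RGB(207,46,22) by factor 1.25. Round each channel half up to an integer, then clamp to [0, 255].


Multiply each channel by 1.25, round half up, clamp to [0, 255]
R: 207×1.25 = 258.75 → round → 259 → clamp → 255
G: 46×1.25 = 57.5 → round → 58
B: 22×1.25 = 27.5 → round → 28
= RGB(255, 58, 28)


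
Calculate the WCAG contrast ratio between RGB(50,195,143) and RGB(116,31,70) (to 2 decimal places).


Linearize each sRGB channel c=v/255: c/12.92 if c ≤ 0.04045 else ((c+0.055)/1.055)^2.4
L = 0.2126×R_lin + 0.7152×G_lin + 0.0722×B_lin
Color 1 (50,195,143):
  R=50: 50/255≈0.1961 > 0.04045 → ((0.1961+0.055)/1.055)^2.4 ≈ 0.03190
  G=195: 195/255≈0.7647 > 0.04045 → ((0.7647+0.055)/1.055)^2.4 ≈ 0.54572
  B=143: 143/255≈0.5608 > 0.04045 → ((0.5608+0.055)/1.055)^2.4 ≈ 0.27468
  L1 = 0.2126×0.03190 + 0.7152×0.54572 + 0.0722×0.27468 ≈ 0.41691
Color 2 (116,31,70):
  R=116: 116/255≈0.4549 > 0.04045 → ((0.4549+0.055)/1.055)^2.4 ≈ 0.17465
  G=31: 31/255≈0.1216 > 0.04045 → ((0.1216+0.055)/1.055)^2.4 ≈ 0.01370
  B=70: 70/255≈0.2745 > 0.04045 → ((0.2745+0.055)/1.055)^2.4 ≈ 0.06125
  L2 = 0.2126×0.17465 + 0.7152×0.01370 + 0.0722×0.06125 ≈ 0.05135
Lighter = 0.41691, Darker = 0.05135
Ratio = (L_lighter + 0.05) / (L_darker + 0.05)
Ratio = (0.41691 + 0.05) / (0.05135 + 0.05) = 0.46691 / 0.10135 ≈ 4.6069
Ratio ≈ 4.61:1


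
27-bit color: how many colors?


Colors = 2^bits = 2^27
= 134,217,728 colors


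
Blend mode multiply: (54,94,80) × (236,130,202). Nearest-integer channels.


Multiply: C = A×B/255, rounded to nearest integer
R: 54×236/255 = 12744/255 ≈ 49.976 → 50
G: 94×130/255 = 12220/255 ≈ 47.922 → 48
B: 80×202/255 = 16160/255 ≈ 63.373 → 63
= RGB(50, 48, 63)


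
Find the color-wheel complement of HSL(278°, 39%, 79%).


Complement = opposite side of color wheel = hue + 180°
H' = (278 + 180) mod 360 = 98°
S and L unchanged.
= HSL(98°, 39%, 79%)


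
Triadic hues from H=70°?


Triadic: equally spaced at 120° intervals
H1 = 70°
H2 = (70 + 120) mod 360 = 190°
H3 = (70 + 240) mod 360 = 310°
Triadic = 70°, 190°, 310°


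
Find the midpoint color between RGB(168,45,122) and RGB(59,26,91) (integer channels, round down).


Midpoint: each channel = ⌊(C₁+C₂)/2⌋
R: ⌊(168+59)/2⌋ = 113
G: ⌊(45+26)/2⌋ = 35
B: ⌊(122+91)/2⌋ = 106
= RGB(113, 35, 106)


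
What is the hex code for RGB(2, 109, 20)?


R = 2 → 02 (hex)
G = 109 → 6D (hex)
B = 20 → 14 (hex)
Hex = #026D14


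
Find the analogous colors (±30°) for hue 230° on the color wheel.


Base hue: 230°
Left analog: (230 - 30) mod 360 = 200°
Right analog: (230 + 30) mod 360 = 260°
Analogous hues = 200° and 260°


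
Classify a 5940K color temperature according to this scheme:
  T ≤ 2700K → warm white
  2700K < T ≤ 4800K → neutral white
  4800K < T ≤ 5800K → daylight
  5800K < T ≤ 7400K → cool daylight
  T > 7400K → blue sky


Temperature: 5940K
5800K < 5940K ≤ 7400K → cool daylight
Classification: cool daylight


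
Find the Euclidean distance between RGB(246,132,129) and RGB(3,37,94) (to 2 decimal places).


d = √[(R₁-R₂)² + (G₁-G₂)² + (B₁-B₂)²]
d = √[(246-3)² + (132-37)² + (129-94)²]
d = √[59049 + 9025 + 1225]
d = √69299
d ≈ 263.25


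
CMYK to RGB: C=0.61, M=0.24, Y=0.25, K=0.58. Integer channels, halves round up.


R = 255 × (1-C) × (1-K) = 255 × 0.39 × 0.42 = 41.769 → 42
G = 255 × (1-M) × (1-K) = 255 × 0.76 × 0.42 = 81.396 → 81
B = 255 × (1-Y) × (1-K) = 255 × 0.75 × 0.42 = 80.325 → 80
= RGB(42, 81, 80)


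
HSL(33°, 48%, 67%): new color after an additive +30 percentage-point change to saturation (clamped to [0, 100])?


Original S = 48%
Adjustment = +30 percentage points
New S = 48 + (30) = 78
Clamp to [0, 100] → 78
= HSL(33°, 78%, 67%)


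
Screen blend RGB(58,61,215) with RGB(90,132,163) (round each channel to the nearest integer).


Screen: C = 255 - (255-A)×(255-B)/255, rounded to nearest integer
R: 255 - (255-58)×(255-90)/255 = 255 - 32505/255 ≈ 255 - 127.471 = 127.529 → 128
G: 255 - (255-61)×(255-132)/255 = 255 - 23862/255 ≈ 255 - 93.576 = 161.424 → 161
B: 255 - (255-215)×(255-163)/255 = 255 - 3680/255 ≈ 255 - 14.431 = 240.569 → 241
= RGB(128, 161, 241)


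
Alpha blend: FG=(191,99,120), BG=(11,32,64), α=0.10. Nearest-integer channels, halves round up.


C = α×F + (1-α)×B, with 1-α = 0.90
R: 0.10×191 + 0.90×11 = 19.10 + 9.90 = 29.00 → 29
G: 0.10×99 + 0.90×32 = 9.90 + 28.80 = 38.70 → 39
B: 0.10×120 + 0.90×64 = 12.00 + 57.60 = 69.60 → 70
= RGB(29, 39, 70)


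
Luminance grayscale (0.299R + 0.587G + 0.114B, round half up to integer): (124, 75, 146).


Gray = 0.299×R + 0.587×G + 0.114×B
Gray = 0.299×124 + 0.587×75 + 0.114×146
Gray = 37.076 + 44.025 + 16.644
Gray = 97.745 → round half up → 98
Gray = 98


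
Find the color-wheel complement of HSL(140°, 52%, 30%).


Complement = opposite side of color wheel = hue + 180°
H' = (140 + 180) mod 360 = 320°
S and L unchanged.
= HSL(320°, 52%, 30%)


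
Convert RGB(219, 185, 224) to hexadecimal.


R = 219 → DB (hex)
G = 185 → B9 (hex)
B = 224 → E0 (hex)
Hex = #DBB9E0


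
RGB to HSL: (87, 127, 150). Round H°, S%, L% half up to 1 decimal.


Normalize: R'=87/255≈0.3412, G'=127/255≈0.4980, B'=150/255≈0.5882
Max=150/255, Min=87/255, Δ=Max-Min=63/255
L = (Max+Min)/2 = (150+87)/510 = 237/510 = 0.46470… → L = 46.5%
L ≤ 0.5 → S = Δ/(Max+Min) = 63/(150+87) = 63/237 = 0.26582… → S = 26.6%
(the 1/255 factors cancel in S and H, so raw channel differences can be used)
Max is B' → H = 60 × ((R-G)/Δ + 4) = 60 × ((87-127)/63 + 4)
  -40/63 + 4 = -0.6349… + 4 = 3.3650…
  H = 60 × 3.3650… = 201.904…° → H = 201.9°
= HSL(201.9°, 26.6%, 46.5%)


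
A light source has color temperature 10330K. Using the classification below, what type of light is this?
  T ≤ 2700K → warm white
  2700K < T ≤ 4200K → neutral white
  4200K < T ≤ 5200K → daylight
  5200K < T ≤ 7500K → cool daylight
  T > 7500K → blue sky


Temperature: 10330K
10330K > 7500K → blue sky
Classification: blue sky


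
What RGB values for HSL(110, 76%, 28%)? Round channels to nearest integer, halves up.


H=110°, S=0.76, L=0.28
C = (1-|2L-1|)×S = (1-|-0.44|)×0.76 = 0.4256
H' = H/60 = 110/60 ≈ 1.8333; X = C×(1-|H' mod 2 - 1|) ≈ 0.0709
m = L - C/2 = 0.28 - 0.2128 = 0.0672
Sector ⌊H'⌋ = 1 → (R',G',B') = (≈0.0709, 0.4256, 0.0)
RGB = ((R'+m)×255, (G'+m)×255, (B'+m)×255) = (35.224, 125.664, 17.136)
Round half up → RGB(35, 126, 17)


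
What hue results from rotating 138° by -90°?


New hue = (H + rotation) mod 360
New hue = (138 -90) mod 360
= 48 mod 360
= 48°


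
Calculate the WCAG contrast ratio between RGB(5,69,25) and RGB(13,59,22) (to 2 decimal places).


Linearize each sRGB channel c=v/255: c/12.92 if c ≤ 0.04045 else ((c+0.055)/1.055)^2.4
L = 0.2126×R_lin + 0.7152×G_lin + 0.0722×B_lin
Color 1 (5,69,25):
  R=5: 5/255≈0.0196 ≤ 0.04045 → 0.0196/12.92 ≈ 0.00152
  G=69: 69/255≈0.2706 > 0.04045 → ((0.2706+0.055)/1.055)^2.4 ≈ 0.05951
  B=25: 25/255≈0.0980 > 0.04045 → ((0.0980+0.055)/1.055)^2.4 ≈ 0.00972
  L1 = 0.2126×0.00152 + 0.7152×0.05951 + 0.0722×0.00972 ≈ 0.04359
Color 2 (13,59,22):
  R=13: 13/255≈0.0510 > 0.04045 → ((0.0510+0.055)/1.055)^2.4 ≈ 0.00402
  G=59: 59/255≈0.2314 > 0.04045 → ((0.2314+0.055)/1.055)^2.4 ≈ 0.04374
  B=22: 22/255≈0.0863 > 0.04045 → ((0.0863+0.055)/1.055)^2.4 ≈ 0.00802
  L2 = 0.2126×0.00402 + 0.7152×0.04374 + 0.0722×0.00802 ≈ 0.03271
Lighter = 0.04359, Darker = 0.03271
Ratio = (L_lighter + 0.05) / (L_darker + 0.05)
Ratio = (0.04359 + 0.05) / (0.03271 + 0.05) = 0.09359 / 0.08271 ≈ 1.1314
Ratio ≈ 1.13:1


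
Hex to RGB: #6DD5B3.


6D → 109 (R)
D5 → 213 (G)
B3 → 179 (B)
= RGB(109, 213, 179)


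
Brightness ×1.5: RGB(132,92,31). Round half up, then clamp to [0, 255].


Multiply each channel by 1.5, round half up, clamp to [0, 255]
R: 132×1.5 = 198
G: 92×1.5 = 138
B: 31×1.5 = 46.5 → round → 47
= RGB(198, 138, 47)


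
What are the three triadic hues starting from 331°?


Triadic: equally spaced at 120° intervals
H1 = 331°
H2 = (331 + 120) mod 360 = 91°
H3 = (331 + 240) mod 360 = 211°
Triadic = 331°, 91°, 211°


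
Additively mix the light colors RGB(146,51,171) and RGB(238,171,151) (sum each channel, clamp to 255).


Additive: each channel = min(255, C₁+C₂)
R: 146+238 = 384 → 255
G: 51+171 = 222 → 222
B: 171+151 = 322 → 255
= RGB(255, 222, 255)


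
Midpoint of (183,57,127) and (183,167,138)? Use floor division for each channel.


Midpoint: each channel = ⌊(C₁+C₂)/2⌋
R: ⌊(183+183)/2⌋ = 183
G: ⌊(57+167)/2⌋ = 112
B: ⌊(127+138)/2⌋ = 132
= RGB(183, 112, 132)


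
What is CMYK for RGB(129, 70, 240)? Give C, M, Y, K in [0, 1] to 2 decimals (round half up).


R'=129/255≈0.5059, G'=70/255≈0.2745, B'=240/255≈0.9412
K = 1 - max(R',G',B') = 1 - 240/255 = 15/255 = 0.05882… → 0.06
(1-R'-K)/(1-K) simplifies to (max-R)/max with max = 240:
C = (240-129)/240 = 111/240 = 0.4625 → 0.46
M = (240-70)/240 = 170/240 = 0.70833… → 0.71
Y = (240-240)/240 = 0/240 = 0 → 0.00
= CMYK(0.46, 0.71, 0.00, 0.06)


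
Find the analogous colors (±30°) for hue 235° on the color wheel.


Base hue: 235°
Left analog: (235 - 30) mod 360 = 205°
Right analog: (235 + 30) mod 360 = 265°
Analogous hues = 205° and 265°


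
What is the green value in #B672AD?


Color: #B672AD
R = B6 = 182
G = 72 = 114
B = AD = 173
Green = 114


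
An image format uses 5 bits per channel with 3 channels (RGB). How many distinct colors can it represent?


Total bits = 5 bits/channel × 3 channels = 15 bits
Distinct colors = 2^15
= 32,768 colors


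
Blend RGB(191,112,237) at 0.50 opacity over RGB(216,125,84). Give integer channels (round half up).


C = α×F + (1-α)×B, with 1-α = 0.50
R: 0.50×191 + 0.50×216 = 95.50 + 108.00 = 203.50 → 204
G: 0.50×112 + 0.50×125 = 56.00 + 62.50 = 118.50 → 119
B: 0.50×237 + 0.50×84 = 118.50 + 42.00 = 160.50 → 161
= RGB(204, 119, 161)


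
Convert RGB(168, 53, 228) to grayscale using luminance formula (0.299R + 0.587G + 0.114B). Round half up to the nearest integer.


Gray = 0.299×R + 0.587×G + 0.114×B
Gray = 0.299×168 + 0.587×53 + 0.114×228
Gray = 50.232 + 31.111 + 25.992
Gray = 107.335 → round half up → 107
Gray = 107


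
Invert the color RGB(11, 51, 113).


Invert: (255-R, 255-G, 255-B)
R: 255-11 = 244
G: 255-51 = 204
B: 255-113 = 142
= RGB(244, 204, 142)


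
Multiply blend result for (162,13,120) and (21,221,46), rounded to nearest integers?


Multiply: C = A×B/255, rounded to nearest integer
R: 162×21/255 = 3402/255 ≈ 13.341 → 13
G: 13×221/255 = 2873/255 ≈ 11.267 → 11
B: 120×46/255 = 5520/255 ≈ 21.647 → 22
= RGB(13, 11, 22)


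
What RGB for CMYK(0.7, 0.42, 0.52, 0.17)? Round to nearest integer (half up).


R = 255 × (1-C) × (1-K) = 255 × 0.30 × 0.83 = 63.495 → 63
G = 255 × (1-M) × (1-K) = 255 × 0.58 × 0.83 = 122.757 → 123
B = 255 × (1-Y) × (1-K) = 255 × 0.48 × 0.83 = 101.592 → 102
= RGB(63, 123, 102)


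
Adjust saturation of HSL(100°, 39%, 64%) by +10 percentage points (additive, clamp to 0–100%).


Original S = 39%
Adjustment = +10 percentage points
New S = 39 + (10) = 49
Clamp to [0, 100] → 49
= HSL(100°, 49%, 64%)


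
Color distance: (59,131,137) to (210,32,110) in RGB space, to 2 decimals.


d = √[(R₁-R₂)² + (G₁-G₂)² + (B₁-B₂)²]
d = √[(59-210)² + (131-32)² + (137-110)²]
d = √[22801 + 9801 + 729]
d = √33331
d ≈ 182.57


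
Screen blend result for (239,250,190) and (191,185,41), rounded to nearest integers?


Screen: C = 255 - (255-A)×(255-B)/255, rounded to nearest integer
R: 255 - (255-239)×(255-191)/255 = 255 - 1024/255 ≈ 255 - 4.016 = 250.984 → 251
G: 255 - (255-250)×(255-185)/255 = 255 - 350/255 ≈ 255 - 1.373 = 253.627 → 254
B: 255 - (255-190)×(255-41)/255 = 255 - 13910/255 ≈ 255 - 54.549 = 200.451 → 200
= RGB(251, 254, 200)


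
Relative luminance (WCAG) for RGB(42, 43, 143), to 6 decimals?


Linearize each channel (sRGB transfer function): c = v/255; c_lin = c/12.92 if c ≤ 0.04045, else ((c+0.055)/1.055)^2.4
  R: 42/255 ≈ 0.164706 > 0.04045 → ((0.164706+0.055)/1.055)^2.4 ≈ 0.023153
  G: 43/255 ≈ 0.168627 > 0.04045 → ((0.168627+0.055)/1.055)^2.4 ≈ 0.024158
  B: 143/255 ≈ 0.560784 > 0.04045 → ((0.560784+0.055)/1.055)^2.4 ≈ 0.274677
R_lin = 0.023153, G_lin = 0.024158, B_lin = 0.274677
L = 0.2126×R + 0.7152×G + 0.0722×B
L = 0.2126×0.023153 + 0.7152×0.024158 + 0.0722×0.274677
L ≈ 0.042032


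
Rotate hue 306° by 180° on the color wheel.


New hue = (H + rotation) mod 360
New hue = (306 + 180) mod 360
= 486 mod 360
= 126°


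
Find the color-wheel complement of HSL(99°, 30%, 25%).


Complement = opposite side of color wheel = hue + 180°
H' = (99 + 180) mod 360 = 279°
S and L unchanged.
= HSL(279°, 30%, 25%)


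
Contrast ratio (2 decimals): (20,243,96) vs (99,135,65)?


Linearize each sRGB channel c=v/255: c/12.92 if c ≤ 0.04045 else ((c+0.055)/1.055)^2.4
L = 0.2126×R_lin + 0.7152×G_lin + 0.0722×B_lin
Color 1 (20,243,96):
  R=20: 20/255≈0.0784 > 0.04045 → ((0.0784+0.055)/1.055)^2.4 ≈ 0.00700
  G=243: 243/255≈0.9529 > 0.04045 → ((0.9529+0.055)/1.055)^2.4 ≈ 0.89627
  B=96: 96/255≈0.3765 > 0.04045 → ((0.3765+0.055)/1.055)^2.4 ≈ 0.11697
  L1 = 0.2126×0.00700 + 0.7152×0.89627 + 0.0722×0.11697 ≈ 0.65094
Color 2 (99,135,65):
  R=99: 99/255≈0.3882 > 0.04045 → ((0.3882+0.055)/1.055)^2.4 ≈ 0.12477
  G=135: 135/255≈0.5294 > 0.04045 → ((0.5294+0.055)/1.055)^2.4 ≈ 0.24228
  B=65: 65/255≈0.2549 > 0.04045 → ((0.2549+0.055)/1.055)^2.4 ≈ 0.05286
  L2 = 0.2126×0.12477 + 0.7152×0.24228 + 0.0722×0.05286 ≈ 0.20362
Lighter = 0.65094, Darker = 0.20362
Ratio = (L_lighter + 0.05) / (L_darker + 0.05)
Ratio = (0.65094 + 0.05) / (0.20362 + 0.05) = 0.70094 / 0.25362 ≈ 2.7637
Ratio ≈ 2.76:1


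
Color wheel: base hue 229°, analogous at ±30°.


Base hue: 229°
Left analog: (229 - 30) mod 360 = 199°
Right analog: (229 + 30) mod 360 = 259°
Analogous hues = 199° and 259°


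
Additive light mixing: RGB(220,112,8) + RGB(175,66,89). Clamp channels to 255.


Additive: each channel = min(255, C₁+C₂)
R: 220+175 = 395 → 255
G: 112+66 = 178 → 178
B: 8+89 = 97 → 97
= RGB(255, 178, 97)


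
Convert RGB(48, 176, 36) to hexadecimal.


R = 48 → 30 (hex)
G = 176 → B0 (hex)
B = 36 → 24 (hex)
Hex = #30B024


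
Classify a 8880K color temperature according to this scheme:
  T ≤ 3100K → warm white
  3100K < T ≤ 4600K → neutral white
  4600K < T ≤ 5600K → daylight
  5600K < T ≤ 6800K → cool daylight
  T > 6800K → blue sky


Temperature: 8880K
8880K > 6800K → blue sky
Classification: blue sky


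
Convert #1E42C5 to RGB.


1E → 30 (R)
42 → 66 (G)
C5 → 197 (B)
= RGB(30, 66, 197)


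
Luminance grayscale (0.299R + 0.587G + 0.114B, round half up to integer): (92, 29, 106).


Gray = 0.299×R + 0.587×G + 0.114×B
Gray = 0.299×92 + 0.587×29 + 0.114×106
Gray = 27.508 + 17.023 + 12.084
Gray = 56.615 → round half up → 57
Gray = 57


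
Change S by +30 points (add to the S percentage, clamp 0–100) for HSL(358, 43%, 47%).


Original S = 43%
Adjustment = +30 percentage points
New S = 43 + (30) = 73
Clamp to [0, 100] → 73
= HSL(358°, 73%, 47%)


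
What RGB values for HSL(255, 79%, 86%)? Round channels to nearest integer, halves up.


H=255°, S=0.79, L=0.86
C = (1-|2L-1|)×S = (1-|0.72|)×0.79 = 0.2212
H' = H/60 = 255/60 ≈ 4.2500; X = C×(1-|H' mod 2 - 1|) = 0.0553
m = L - C/2 = 0.86 - 0.1106 = 0.7494
Sector ⌊H'⌋ = 4 → (R',G',B') = (0.0553, 0.0, 0.2212)
RGB = ((R'+m)×255, (G'+m)×255, (B'+m)×255) = (205.1985, 191.097, 247.503)
Round half up → RGB(205, 191, 248)


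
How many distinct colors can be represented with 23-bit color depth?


Colors = 2^bits = 2^23
= 8,388,608 colors


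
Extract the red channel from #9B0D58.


Color: #9B0D58
R = 9B = 155
G = 0D = 13
B = 58 = 88
Red = 155


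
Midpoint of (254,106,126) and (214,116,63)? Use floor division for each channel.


Midpoint: each channel = ⌊(C₁+C₂)/2⌋
R: ⌊(254+214)/2⌋ = 234
G: ⌊(106+116)/2⌋ = 111
B: ⌊(126+63)/2⌋ = 94
= RGB(234, 111, 94)


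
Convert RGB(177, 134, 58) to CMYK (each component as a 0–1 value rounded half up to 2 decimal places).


R'=177/255≈0.6941, G'=134/255≈0.5255, B'=58/255≈0.2275
K = 1 - max(R',G',B') = 1 - 177/255 = 78/255 = 0.30588… → 0.31
(1-R'-K)/(1-K) simplifies to (max-R)/max with max = 177:
C = (177-177)/177 = 0/177 = 0 → 0.00
M = (177-134)/177 = 43/177 = 0.24293… → 0.24
Y = (177-58)/177 = 119/177 = 0.67231… → 0.67
= CMYK(0.00, 0.24, 0.67, 0.31)


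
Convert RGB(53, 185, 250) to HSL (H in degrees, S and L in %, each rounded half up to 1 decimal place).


Normalize: R'=53/255≈0.2078, G'=185/255≈0.7255, B'=250/255≈0.9804
Max=250/255, Min=53/255, Δ=Max-Min=197/255
L = (Max+Min)/2 = (250+53)/510 = 303/510 = 0.59411… → L = 59.4%
L > 0.5 → S = Δ/(2-Max-Min) = 197/(510-250-53) = 197/207 = 0.95169… → S = 95.2%
(the 1/255 factors cancel in S and H, so raw channel differences can be used)
Max is B' → H = 60 × ((R-G)/Δ + 4) = 60 × ((53-185)/197 + 4)
  -132/197 + 4 = -0.6700… + 4 = 3.3299…
  H = 60 × 3.3299… = 199.796…° → H = 199.8°
= HSL(199.8°, 95.2%, 59.4%)


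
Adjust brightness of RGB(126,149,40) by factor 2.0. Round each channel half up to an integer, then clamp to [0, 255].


Multiply each channel by 2.0, round half up, clamp to [0, 255]
R: 126×2.0 = 252
G: 149×2.0 = 298 → clamp → 255
B: 40×2.0 = 80
= RGB(252, 255, 80)


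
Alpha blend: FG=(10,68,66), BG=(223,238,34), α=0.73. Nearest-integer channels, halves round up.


C = α×F + (1-α)×B, with 1-α = 0.27
R: 0.73×10 + 0.27×223 = 7.30 + 60.21 = 67.51 → 68
G: 0.73×68 + 0.27×238 = 49.64 + 64.26 = 113.90 → 114
B: 0.73×66 + 0.27×34 = 48.18 + 9.18 = 57.36 → 57
= RGB(68, 114, 57)


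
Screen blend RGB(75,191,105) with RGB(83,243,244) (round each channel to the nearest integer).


Screen: C = 255 - (255-A)×(255-B)/255, rounded to nearest integer
R: 255 - (255-75)×(255-83)/255 = 255 - 30960/255 ≈ 255 - 121.412 = 133.588 → 134
G: 255 - (255-191)×(255-243)/255 = 255 - 768/255 ≈ 255 - 3.012 = 251.988 → 252
B: 255 - (255-105)×(255-244)/255 = 255 - 1650/255 ≈ 255 - 6.471 = 248.529 → 249
= RGB(134, 252, 249)


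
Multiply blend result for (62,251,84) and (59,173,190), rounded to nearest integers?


Multiply: C = A×B/255, rounded to nearest integer
R: 62×59/255 = 3658/255 ≈ 14.345 → 14
G: 251×173/255 = 43423/255 ≈ 170.286 → 170
B: 84×190/255 = 15960/255 ≈ 62.588 → 63
= RGB(14, 170, 63)


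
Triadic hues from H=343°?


Triadic: equally spaced at 120° intervals
H1 = 343°
H2 = (343 + 120) mod 360 = 103°
H3 = (343 + 240) mod 360 = 223°
Triadic = 343°, 103°, 223°


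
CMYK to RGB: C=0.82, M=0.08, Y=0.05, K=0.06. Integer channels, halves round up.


R = 255 × (1-C) × (1-K) = 255 × 0.18 × 0.94 = 43.146 → 43
G = 255 × (1-M) × (1-K) = 255 × 0.92 × 0.94 = 220.524 → 221
B = 255 × (1-Y) × (1-K) = 255 × 0.95 × 0.94 = 227.715 → 228
= RGB(43, 221, 228)


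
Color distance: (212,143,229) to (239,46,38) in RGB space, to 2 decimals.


d = √[(R₁-R₂)² + (G₁-G₂)² + (B₁-B₂)²]
d = √[(212-239)² + (143-46)² + (229-38)²]
d = √[729 + 9409 + 36481]
d = √46619
d ≈ 215.91


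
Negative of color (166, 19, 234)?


Invert: (255-R, 255-G, 255-B)
R: 255-166 = 89
G: 255-19 = 236
B: 255-234 = 21
= RGB(89, 236, 21)


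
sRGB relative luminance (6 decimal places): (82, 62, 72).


Linearize each channel (sRGB transfer function): c = v/255; c_lin = c/12.92 if c ≤ 0.04045, else ((c+0.055)/1.055)^2.4
  R: 82/255 ≈ 0.321569 > 0.04045 → ((0.321569+0.055)/1.055)^2.4 ≈ 0.084376
  G: 62/255 ≈ 0.243137 > 0.04045 → ((0.243137+0.055)/1.055)^2.4 ≈ 0.048172
  B: 72/255 ≈ 0.282353 > 0.04045 → ((0.282353+0.055)/1.055)^2.4 ≈ 0.064803
R_lin = 0.084376, G_lin = 0.048172, B_lin = 0.064803
L = 0.2126×R + 0.7152×G + 0.0722×B
L = 0.2126×0.084376 + 0.7152×0.048172 + 0.0722×0.064803
L ≈ 0.057070


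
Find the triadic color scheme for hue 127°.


Triadic: equally spaced at 120° intervals
H1 = 127°
H2 = (127 + 120) mod 360 = 247°
H3 = (127 + 240) mod 360 = 7°
Triadic = 127°, 247°, 7°


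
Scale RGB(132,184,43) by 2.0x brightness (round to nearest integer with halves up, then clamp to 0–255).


Multiply each channel by 2.0, round half up, clamp to [0, 255]
R: 132×2.0 = 264 → clamp → 255
G: 184×2.0 = 368 → clamp → 255
B: 43×2.0 = 86
= RGB(255, 255, 86)


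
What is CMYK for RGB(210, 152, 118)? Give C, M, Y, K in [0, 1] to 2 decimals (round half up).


R'=210/255≈0.8235, G'=152/255≈0.5961, B'=118/255≈0.4627
K = 1 - max(R',G',B') = 1 - 210/255 = 45/255 = 0.17647… → 0.18
(1-R'-K)/(1-K) simplifies to (max-R)/max with max = 210:
C = (210-210)/210 = 0/210 = 0 → 0.00
M = (210-152)/210 = 58/210 = 0.27619… → 0.28
Y = (210-118)/210 = 92/210 = 0.43809… → 0.44
= CMYK(0.00, 0.28, 0.44, 0.18)


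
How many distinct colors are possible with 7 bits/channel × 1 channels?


Total bits = 7 bits/channel × 1 channels = 7 bits
Distinct colors = 2^7
= 128 colors


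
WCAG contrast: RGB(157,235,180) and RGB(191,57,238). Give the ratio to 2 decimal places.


Linearize each sRGB channel c=v/255: c/12.92 if c ≤ 0.04045 else ((c+0.055)/1.055)^2.4
L = 0.2126×R_lin + 0.7152×G_lin + 0.0722×B_lin
Color 1 (157,235,180):
  R=157: 157/255≈0.6157 > 0.04045 → ((0.6157+0.055)/1.055)^2.4 ≈ 0.33716
  G=235: 235/255≈0.9216 > 0.04045 → ((0.9216+0.055)/1.055)^2.4 ≈ 0.83077
  B=180: 180/255≈0.7059 > 0.04045 → ((0.7059+0.055)/1.055)^2.4 ≈ 0.45641
  L1 = 0.2126×0.33716 + 0.7152×0.83077 + 0.0722×0.45641 ≈ 0.69880
Color 2 (191,57,238):
  R=191: 191/255≈0.7490 > 0.04045 → ((0.7490+0.055)/1.055)^2.4 ≈ 0.52100
  G=57: 57/255≈0.2235 > 0.04045 → ((0.2235+0.055)/1.055)^2.4 ≈ 0.04092
  B=238: 238/255≈0.9333 > 0.04045 → ((0.9333+0.055)/1.055)^2.4 ≈ 0.85499
  L2 = 0.2126×0.52100 + 0.7152×0.04092 + 0.0722×0.85499 ≈ 0.20176
Lighter = 0.69880, Darker = 0.20176
Ratio = (L_lighter + 0.05) / (L_darker + 0.05)
Ratio = (0.69880 + 0.05) / (0.20176 + 0.05) = 0.74880 / 0.25176 ≈ 2.9743
Ratio ≈ 2.97:1


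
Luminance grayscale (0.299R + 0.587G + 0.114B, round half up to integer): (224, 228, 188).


Gray = 0.299×R + 0.587×G + 0.114×B
Gray = 0.299×224 + 0.587×228 + 0.114×188
Gray = 66.976 + 133.836 + 21.432
Gray = 222.244 → round half up → 222
Gray = 222


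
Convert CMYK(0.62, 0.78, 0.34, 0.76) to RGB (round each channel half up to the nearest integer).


R = 255 × (1-C) × (1-K) = 255 × 0.38 × 0.24 = 23.256 → 23
G = 255 × (1-M) × (1-K) = 255 × 0.22 × 0.24 = 13.464 → 13
B = 255 × (1-Y) × (1-K) = 255 × 0.66 × 0.24 = 40.392 → 40
= RGB(23, 13, 40)


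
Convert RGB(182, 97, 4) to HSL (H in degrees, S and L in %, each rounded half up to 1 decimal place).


Normalize: R'=182/255≈0.7137, G'=97/255≈0.3804, B'=4/255≈0.0157
Max=182/255, Min=4/255, Δ=Max-Min=178/255
L = (Max+Min)/2 = (182+4)/510 = 186/510 = 0.36470… → L = 36.5%
L ≤ 0.5 → S = Δ/(Max+Min) = 178/(182+4) = 178/186 = 0.95698… → S = 95.7%
(the 1/255 factors cancel in S and H, so raw channel differences can be used)
Max is R' → H = 60 × (((G-B)/Δ) mod 6) = 60 × (((97-4)/178) mod 6)
  93/178 = 0.5224…
  H = 60 × 0.5224… = 31.348…° → H = 31.3°
= HSL(31.3°, 95.7%, 36.5%)


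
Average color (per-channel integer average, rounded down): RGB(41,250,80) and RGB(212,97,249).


Midpoint: each channel = ⌊(C₁+C₂)/2⌋
R: ⌊(41+212)/2⌋ = 126
G: ⌊(250+97)/2⌋ = 173
B: ⌊(80+249)/2⌋ = 164
= RGB(126, 173, 164)


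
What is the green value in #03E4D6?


Color: #03E4D6
R = 03 = 3
G = E4 = 228
B = D6 = 214
Green = 228


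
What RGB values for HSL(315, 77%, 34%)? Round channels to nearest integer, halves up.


H=315°, S=0.77, L=0.34
C = (1-|2L-1|)×S = (1-|-0.32|)×0.77 = 0.5236
H' = H/60 = 315/60 ≈ 5.2500; X = C×(1-|H' mod 2 - 1|) = 0.3927
m = L - C/2 = 0.34 - 0.2618 = 0.0782
Sector ⌊H'⌋ = 5 → (R',G',B') = (0.5236, 0.0, 0.3927)
RGB = ((R'+m)×255, (G'+m)×255, (B'+m)×255) = (153.459, 19.941, 120.0795)
Round half up → RGB(153, 20, 120)


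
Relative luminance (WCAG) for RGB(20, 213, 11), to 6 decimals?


Linearize each channel (sRGB transfer function): c = v/255; c_lin = c/12.92 if c ≤ 0.04045, else ((c+0.055)/1.055)^2.4
  R: 20/255 ≈ 0.078431 > 0.04045 → ((0.078431+0.055)/1.055)^2.4 ≈ 0.006995
  G: 213/255 ≈ 0.835294 > 0.04045 → ((0.835294+0.055)/1.055)^2.4 ≈ 0.665387
  B: 11/255 ≈ 0.043137 > 0.04045 → ((0.043137+0.055)/1.055)^2.4 ≈ 0.003347
R_lin = 0.006995, G_lin = 0.665387, B_lin = 0.003347
L = 0.2126×R + 0.7152×G + 0.0722×B
L = 0.2126×0.006995 + 0.7152×0.665387 + 0.0722×0.003347
L ≈ 0.477614


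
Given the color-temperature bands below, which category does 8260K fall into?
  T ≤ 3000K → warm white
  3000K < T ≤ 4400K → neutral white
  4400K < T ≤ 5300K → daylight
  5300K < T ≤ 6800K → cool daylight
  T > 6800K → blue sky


Temperature: 8260K
8260K > 6800K → blue sky
Classification: blue sky


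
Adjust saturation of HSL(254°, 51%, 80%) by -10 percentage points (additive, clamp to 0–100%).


Original S = 51%
Adjustment = -10 percentage points
New S = 51 + (-10) = 41
Clamp to [0, 100] → 41
= HSL(254°, 41%, 80%)


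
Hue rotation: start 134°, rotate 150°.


New hue = (H + rotation) mod 360
New hue = (134 + 150) mod 360
= 284 mod 360
= 284°
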